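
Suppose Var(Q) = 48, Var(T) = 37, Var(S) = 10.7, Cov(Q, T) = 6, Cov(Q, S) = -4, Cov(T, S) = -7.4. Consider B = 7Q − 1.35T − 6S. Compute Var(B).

Var(B) = 2907.3525

Var(B) = a²·Var(Q) + b²·Var(T) + c²·Var(S) + 2ab·Cov(Q, T) + 2ac·Cov(Q, S) + 2bc·Cov(T, S), with a = 7, b = -1.35, c = -6.
= 2352 + 67.4325 + 385.2 + (-113.4) + 336 + (-119.88)
= 2907.3525.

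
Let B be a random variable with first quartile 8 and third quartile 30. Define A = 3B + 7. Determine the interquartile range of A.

IQR of B = Q3 − Q1 = 30 − 8 = 22.
Under A = aB + b, IQR(A) = |a|·IQR(B) = |3|·22 = 66 (shifts cancel; spread scales by |a|).

IQR(A) = 66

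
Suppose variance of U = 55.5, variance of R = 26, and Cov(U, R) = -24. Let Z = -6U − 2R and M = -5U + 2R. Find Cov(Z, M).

By bilinearity, Cov(Z, M) = ac·variance of U + bd·variance of R + (ad+bc)·Cov(U, R), with a=-6, b=-2, c=-5, d=2.
ac·variance of U = (-6)·(-5)·55.5 = 1665
bd·variance of R = (-2)·2·26 = -104
(ad+bc)·Cov(U, R) = (-2)·(-24) = 48
Cov(Z, M) = 1665 + (-104) + 48 = 1609.

Cov(Z, M) = 1609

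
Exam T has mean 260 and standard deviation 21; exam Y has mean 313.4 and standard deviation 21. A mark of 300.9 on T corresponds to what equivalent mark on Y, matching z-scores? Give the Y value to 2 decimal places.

z = (300.9 − 260)/21 ≈ 1.9476.
Y = 313.4 + z·21 = 313.4 + (300.9 − 260)·21/21 = 354.30.

Y = 354.30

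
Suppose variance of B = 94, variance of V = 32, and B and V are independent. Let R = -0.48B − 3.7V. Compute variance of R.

variance of R = a²·variance of B + b²·variance of V + 2ab·Cov(B, V) with a = -0.48, b = -3.7.
Independence gives Cov(B, V) = 0.
= (-0.48)²·94 + (-3.7)²·32 + 2·(-0.48)·(-3.7)·0
= 21.6576 + 438.08 + 0 = 459.7376.

variance of R = 459.7376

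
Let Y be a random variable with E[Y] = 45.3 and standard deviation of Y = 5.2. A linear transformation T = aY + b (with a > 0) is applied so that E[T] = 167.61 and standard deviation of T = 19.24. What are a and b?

standard deviation of T = a·standard deviation of Y (a > 0), so a = 19.24/5.2 = 3.7.
E[T] = a·E[Y] + b, so b = 167.61 − 3.7·45.3 = 0.

a = 3.7, b = 0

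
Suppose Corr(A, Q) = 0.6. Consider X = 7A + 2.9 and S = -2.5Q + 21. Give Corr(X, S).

Linear rescalings preserve |correlation|; the slopes 7 and -2.5 have opposite signs, so the correlation flips sign: Corr(X, S) = −Corr(A, Q) = -0.6.

Corr(X, S) = -0.6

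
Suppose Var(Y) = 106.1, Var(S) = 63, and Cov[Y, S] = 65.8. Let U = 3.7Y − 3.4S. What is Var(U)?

Var(U) = 525.261

Var(U) = a²·Var(Y) + b²·Var(S) + 2ab·Cov[Y, S] with a = 3.7, b = -3.4.
= 3.7²·106.1 + (-3.4)²·63 + 2·3.7·(-3.4)·65.8
= 1452.509 + 728.28 + (-1655.528) = 525.261.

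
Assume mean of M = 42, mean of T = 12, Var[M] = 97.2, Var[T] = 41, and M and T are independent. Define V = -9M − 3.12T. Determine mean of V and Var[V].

mean of V = -415.44, Var[V] = 8272.3104

mean of V = (-9)·mean of M + (-3.12)·mean of T = (-9)·42 + (-3.12)·12 = -415.44.
Var[V] = a²·Var[M] + b²·Var[T] + 2ab·Cov[M, T] with a = -9, b = -3.12.
Independence gives Cov[M, T] = 0.
= (-9)²·97.2 + (-3.12)²·41 + 2·(-9)·(-3.12)·0
= 7873.2 + 399.1104 + 0 = 8272.3104.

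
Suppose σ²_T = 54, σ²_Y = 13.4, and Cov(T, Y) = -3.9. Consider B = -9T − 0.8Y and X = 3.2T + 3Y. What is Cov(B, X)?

By bilinearity, Cov(B, X) = ac·σ²_T + bd·σ²_Y + (ad+bc)·Cov(T, Y), with a=-9, b=-0.8, c=3.2, d=3.
ac·σ²_T = (-9)·3.2·54 = -1555.2
bd·σ²_Y = (-0.8)·3·13.4 = -32.16
(ad+bc)·Cov(T, Y) = (-29.56)·(-3.9) = 115.284
Cov(B, X) = -1555.2 + (-32.16) + 115.284 = -1472.076.

Cov(B, X) = -1472.076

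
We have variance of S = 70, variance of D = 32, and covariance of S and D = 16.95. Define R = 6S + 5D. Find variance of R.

variance of R = a²·variance of S + b²·variance of D + 2ab·covariance of S and D with a = 6, b = 5.
= 6²·70 + 5²·32 + 2·6·5·16.95
= 2520 + 800 + 1017 = 4337.

variance of R = 4337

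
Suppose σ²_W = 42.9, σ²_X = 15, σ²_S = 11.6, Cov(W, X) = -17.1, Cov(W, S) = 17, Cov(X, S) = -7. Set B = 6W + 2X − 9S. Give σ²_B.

σ²_B = 549.6

σ²_B = a²·σ²_W + b²·σ²_X + c²·σ²_S + 2ab·Cov(W, X) + 2ac·Cov(W, S) + 2bc·Cov(X, S), with a = 6, b = 2, c = -9.
= 1544.4 + 60 + 939.6 + (-410.4) + (-1836) + 252
= 549.6.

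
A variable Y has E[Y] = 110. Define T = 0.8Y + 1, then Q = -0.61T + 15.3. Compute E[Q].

E[T] = 0.8·110 + 1 = 89.
E[Q] = (-0.61)·89 + 15.3 = -38.99.

E[Q] = -38.99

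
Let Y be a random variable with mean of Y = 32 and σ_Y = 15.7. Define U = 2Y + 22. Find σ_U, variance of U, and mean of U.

U = 2Y + 22 is linear with a = 2, b = 22.
σ_U = |a|·σ_Y = |2|·15.7 = 31.4.
variance of Y = 15.7² = 246.49.
variance of U = a²·variance of Y = 2²·246.49 = 985.96 (the additive constant 22 does not affect variance).
mean of U = a·mean of Y + b = 2·32 + 22 = 86.

σ_U = 31.4, variance of U = 985.96, mean of U = 86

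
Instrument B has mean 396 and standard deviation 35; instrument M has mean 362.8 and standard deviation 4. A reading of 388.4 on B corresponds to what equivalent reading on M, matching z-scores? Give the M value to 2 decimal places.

z = (388.4 − 396)/35 ≈ -0.2171.
M = 362.8 + z·4 = 362.8 + (388.4 − 396)·4/35 ≈ 361.93.

M = 361.93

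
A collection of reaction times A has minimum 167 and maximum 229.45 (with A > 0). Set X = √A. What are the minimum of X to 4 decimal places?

√A is increasing on this domain, so min(X) comes from min(A) = 167: min(X) = √(167) ≈ 12.9228.

min(X) = 12.9228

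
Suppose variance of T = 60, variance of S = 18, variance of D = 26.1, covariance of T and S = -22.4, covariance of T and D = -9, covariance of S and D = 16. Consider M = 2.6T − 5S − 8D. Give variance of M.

variance of M = a²·variance of T + b²·variance of S + c²·variance of D + 2ab·covariance of T and S + 2ac·covariance of T and D + 2bc·covariance of S and D, with a = 2.6, b = -5, c = -8.
= 405.6 + 450 + 1670.4 + 582.4 + 374.4 + 1280
= 4762.8.

variance of M = 4762.8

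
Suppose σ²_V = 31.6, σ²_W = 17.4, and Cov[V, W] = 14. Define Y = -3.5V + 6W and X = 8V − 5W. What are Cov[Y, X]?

Cov[Y, X] = -489.8

By bilinearity, Cov[Y, X] = ac·σ²_V + bd·σ²_W + (ad+bc)·Cov[V, W], with a=-3.5, b=6, c=8, d=-5.
ac·σ²_V = (-3.5)·8·31.6 = -884.8
bd·σ²_W = 6·(-5)·17.4 = -522
(ad+bc)·Cov[V, W] = (65.5)·14 = 917
Cov[Y, X] = -884.8 + (-522) + 917 = -489.8.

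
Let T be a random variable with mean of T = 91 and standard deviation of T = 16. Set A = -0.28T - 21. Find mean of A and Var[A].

mean of A = -46.48, Var[A] = 20.0704

A = -0.28T - 21 is linear with a = -0.28, b = -21.
mean of A = a·mean of T + b = (-0.28)·91 + (-21) = -46.48.
Var[T] = 16² = 256.
Var[A] = a²·Var[T] = (-0.28)²·256 = 20.0704 (the additive constant -21 does not affect variance).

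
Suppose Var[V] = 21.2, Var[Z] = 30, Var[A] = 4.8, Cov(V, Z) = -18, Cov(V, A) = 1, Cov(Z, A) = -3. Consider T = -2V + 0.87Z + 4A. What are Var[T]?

Var[T] = 210.067

Var[T] = a²·Var[V] + b²·Var[Z] + c²·Var[A] + 2ab·Cov(V, Z) + 2ac·Cov(V, A) + 2bc·Cov(Z, A), with a = -2, b = 0.87, c = 4.
= 84.8 + 22.707 + 76.8 + 62.64 + (-16) + (-20.88)
= 210.067.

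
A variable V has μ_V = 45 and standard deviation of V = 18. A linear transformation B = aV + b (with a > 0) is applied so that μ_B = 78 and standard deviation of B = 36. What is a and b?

standard deviation of B = a·standard deviation of V (a > 0), so a = 36/18 = 2.
μ_B = a·μ_V + b, so b = 78 − 2·45 = -12.

a = 2, b = -12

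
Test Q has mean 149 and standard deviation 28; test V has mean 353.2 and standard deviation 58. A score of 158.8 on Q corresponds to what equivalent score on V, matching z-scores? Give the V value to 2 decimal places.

V = 373.50

z = (158.8 − 149)/28 = 0.35.
V = 353.2 + z·58 = 353.2 + (158.8 − 149)·58/28 = 373.50.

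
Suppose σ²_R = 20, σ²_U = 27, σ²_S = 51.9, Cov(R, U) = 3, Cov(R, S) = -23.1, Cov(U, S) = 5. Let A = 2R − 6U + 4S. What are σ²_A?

σ²_A = 1200.8

σ²_A = a²·σ²_R + b²·σ²_U + c²·σ²_S + 2ab·Cov(R, U) + 2ac·Cov(R, S) + 2bc·Cov(U, S), with a = 2, b = -6, c = 4.
= 80 + 972 + 830.4 + (-72) + (-369.6) + (-240)
= 1200.8.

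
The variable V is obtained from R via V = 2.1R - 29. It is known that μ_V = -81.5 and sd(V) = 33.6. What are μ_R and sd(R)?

From V = 2.1R - 29: μ_V = a·μ_R + b, so μ_R = (μ_V − b)/a = (-81.5 − (-29))/2.1 = -25.
sd(V) = |a|·sd(R), so sd(R) = 33.6/|2.1| = 16.

μ_R = -25, sd(R) = 16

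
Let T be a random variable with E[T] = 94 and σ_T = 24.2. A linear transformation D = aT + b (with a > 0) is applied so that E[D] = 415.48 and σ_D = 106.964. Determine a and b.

a = 4.42, b = 0

σ_D = a·σ_T (a > 0), so a = 106.964/24.2 = 4.42.
E[D] = a·E[T] + b, so b = 415.48 − 4.42·94 = 0.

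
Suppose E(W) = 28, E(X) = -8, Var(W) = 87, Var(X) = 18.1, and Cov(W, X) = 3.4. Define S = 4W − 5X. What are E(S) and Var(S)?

E(S) = 4·E(W) + (-5)·E(X) = 4·28 + (-5)·(-8) = 152.
Var(S) = a²·Var(W) + b²·Var(X) + 2ab·Cov(W, X) with a = 4, b = -5.
= 4²·87 + (-5)²·18.1 + 2·4·(-5)·3.4
= 1392 + 452.5 + (-136) = 1708.5.

E(S) = 152, Var(S) = 1708.5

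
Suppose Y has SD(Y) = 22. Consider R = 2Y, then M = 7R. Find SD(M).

SD(M) = 308

SD(R) = |2|·22 = 44.
SD(M) = |7|·44 = 308.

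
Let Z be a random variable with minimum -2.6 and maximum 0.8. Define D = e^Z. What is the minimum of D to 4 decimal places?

e^Z is increasing on this domain, so min(D) comes from min(Z) = -2.6: min(D) = exp(-2.6) ≈ 0.0743.

min(D) = 0.0743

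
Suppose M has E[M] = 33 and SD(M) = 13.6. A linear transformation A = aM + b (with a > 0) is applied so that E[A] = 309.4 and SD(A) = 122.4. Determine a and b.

SD(A) = a·SD(M) (a > 0), so a = 122.4/13.6 = 9.
E[A] = a·E[M] + b, so b = 309.4 − 9·33 = 12.4.

a = 9, b = 12.4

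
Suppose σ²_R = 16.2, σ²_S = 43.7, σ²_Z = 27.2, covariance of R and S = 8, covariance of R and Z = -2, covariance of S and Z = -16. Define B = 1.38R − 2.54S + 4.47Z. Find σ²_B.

σ²_B = 1138.83068

σ²_B = a²·σ²_R + b²·σ²_S + c²·σ²_Z + 2ab·covariance of R and S + 2ac·covariance of R and Z + 2bc·covariance of S and Z, with a = 1.38, b = -2.54, c = 4.47.
= 30.85128 + 281.93492 + 543.48048 + (-56.0832) + (-24.6744) + 363.3216
= 1138.83068.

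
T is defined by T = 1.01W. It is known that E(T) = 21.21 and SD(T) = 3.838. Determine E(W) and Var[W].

E(W) = 21, Var[W] = 14.44

From T = 1.01W: E(T) = a·E(W) + b, so E(W) = (E(T) − b)/a = (21.21 − 0)/1.01 = 21.
Var[T] = 3.838² = 14.730244.
Var[T] = a²·Var[W], so Var[W] = 14.730244/1.01² = 14.44.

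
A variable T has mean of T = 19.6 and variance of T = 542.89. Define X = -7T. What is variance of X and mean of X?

variance of X = 26601.61, mean of X = -137.2

X = -7T is linear with a = -7, b = 0.
variance of X = a²·variance of T = (-7)²·542.89 = 26601.61.
mean of X = a·mean of T + b = (-7)·19.6 = -137.2.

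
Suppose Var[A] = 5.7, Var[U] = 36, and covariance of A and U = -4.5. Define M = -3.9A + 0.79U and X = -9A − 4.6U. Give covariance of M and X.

covariance of M and X = 20.511

By bilinearity, covariance of M and X = ac·Var[A] + bd·Var[U] + (ad+bc)·covariance of A and U, with a=-3.9, b=0.79, c=-9, d=-4.6.
ac·Var[A] = (-3.9)·(-9)·5.7 = 200.07
bd·Var[U] = 0.79·(-4.6)·36 = -130.824
(ad+bc)·covariance of A and U = (10.83)·(-4.5) = -48.735
covariance of M and X = 200.07 + (-130.824) + (-48.735) = 20.511.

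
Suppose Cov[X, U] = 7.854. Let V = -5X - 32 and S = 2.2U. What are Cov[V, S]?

Cov[V, S] = -86.394

Cov[V, S] = a·c·Cov[X, U] = (-5)·2.2·7.854 = -86.394. Additive constants drop out.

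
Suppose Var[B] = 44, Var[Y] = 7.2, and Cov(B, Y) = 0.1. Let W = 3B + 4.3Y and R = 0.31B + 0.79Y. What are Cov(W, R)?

By bilinearity, Cov(W, R) = ac·Var[B] + bd·Var[Y] + (ad+bc)·Cov(B, Y), with a=3, b=4.3, c=0.31, d=0.79.
ac·Var[B] = 3·0.31·44 = 40.92
bd·Var[Y] = 4.3·0.79·7.2 = 24.4584
(ad+bc)·Cov(B, Y) = (3.703)·0.1 = 0.3703
Cov(W, R) = 40.92 + 24.4584 + 0.3703 = 65.7487.

Cov(W, R) = 65.7487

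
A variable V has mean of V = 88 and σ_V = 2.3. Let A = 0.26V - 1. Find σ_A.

σ_A = 0.598

A = 0.26V - 1 is linear with a = 0.26, b = -1.
σ_A = |a|·σ_V = |0.26|·2.3 = 0.598.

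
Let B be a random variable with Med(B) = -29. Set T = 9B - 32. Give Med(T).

Med(T) = -293

A linear map preserves order up to sign, so Med(T) = a·Med(B) + b = 9·(-29) + (-32) = -293.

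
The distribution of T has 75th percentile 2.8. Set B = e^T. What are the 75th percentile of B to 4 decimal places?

75th percentile of B = 16.4446

e^T is increasing, so P_{75}(B) = g(P_{75}(T)) ≈ 16.4446.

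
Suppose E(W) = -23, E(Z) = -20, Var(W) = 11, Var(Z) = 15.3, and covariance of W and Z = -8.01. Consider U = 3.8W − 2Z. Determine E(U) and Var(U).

E(U) = -47.4, Var(U) = 341.792

E(U) = 3.8·E(W) + (-2)·E(Z) = 3.8·(-23) + (-2)·(-20) = -47.4.
Var(U) = a²·Var(W) + b²·Var(Z) + 2ab·covariance of W and Z with a = 3.8, b = -2.
= 3.8²·11 + (-2)²·15.3 + 2·3.8·(-2)·(-8.01)
= 158.84 + 61.2 + 121.752 = 341.792.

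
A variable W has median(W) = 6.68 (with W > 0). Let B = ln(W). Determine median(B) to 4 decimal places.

median(B) = 1.8991

ln(W) is monotone on this domain, so median(B) = ln(6.68) ≈ 1.8991.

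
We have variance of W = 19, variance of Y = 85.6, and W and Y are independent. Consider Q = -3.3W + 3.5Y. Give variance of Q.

variance of Q = a²·variance of W + b²·variance of Y + 2ab·Cov(W, Y) with a = -3.3, b = 3.5.
Independence gives Cov(W, Y) = 0.
= (-3.3)²·19 + 3.5²·85.6 + 2·(-3.3)·3.5·0
= 206.91 + 1048.6 + 0 = 1255.51.

variance of Q = 1255.51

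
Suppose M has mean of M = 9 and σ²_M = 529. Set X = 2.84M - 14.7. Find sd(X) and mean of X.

X = 2.84M - 14.7 is linear with a = 2.84, b = -14.7.
sd(M) = √529 = 23.
sd(X) = |a|·sd(M) = |2.84|·23 = 65.32.
mean of X = a·mean of M + b = 2.84·9 + (-14.7) = 10.86.

sd(X) = 65.32, mean of X = 10.86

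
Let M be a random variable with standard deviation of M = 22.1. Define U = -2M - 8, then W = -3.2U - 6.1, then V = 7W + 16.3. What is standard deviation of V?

standard deviation of V = 990.08

standard deviation of U = |-2|·22.1 = 44.2.
standard deviation of W = |-3.2|·44.2 = 141.44.
standard deviation of V = |7|·141.44 = 990.08.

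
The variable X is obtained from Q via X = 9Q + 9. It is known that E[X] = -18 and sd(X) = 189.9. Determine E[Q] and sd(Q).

E[Q] = -3, sd(Q) = 21.1

From X = 9Q + 9: E[X] = a·E[Q] + b, so E[Q] = (E[X] − b)/a = (-18 − 9)/9 = -3.
sd(X) = |a|·sd(Q), so sd(Q) = 189.9/|9| = 21.1.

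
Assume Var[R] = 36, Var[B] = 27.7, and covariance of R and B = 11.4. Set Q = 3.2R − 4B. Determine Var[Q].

Var[Q] = 520

Var[Q] = a²·Var[R] + b²·Var[B] + 2ab·covariance of R and B with a = 3.2, b = -4.
= 3.2²·36 + (-4)²·27.7 + 2·3.2·(-4)·11.4
= 368.64 + 443.2 + (-291.84) = 520.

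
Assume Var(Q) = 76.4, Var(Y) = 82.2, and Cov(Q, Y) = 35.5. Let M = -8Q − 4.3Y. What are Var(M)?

Var(M) = 8851.878

Var(M) = a²·Var(Q) + b²·Var(Y) + 2ab·Cov(Q, Y) with a = -8, b = -4.3.
= (-8)²·76.4 + (-4.3)²·82.2 + 2·(-8)·(-4.3)·35.5
= 4889.6 + 1519.878 + 2442.4 = 8851.878.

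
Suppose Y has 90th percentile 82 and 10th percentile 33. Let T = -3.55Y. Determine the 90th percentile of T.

Since a = -3.55 < 0 the transformation is decreasing, reversing order: the 90th percentile of T corresponds to the 10th percentile of Y.
So P_{90}(T) = a·P_{10}(Y) + b = (-3.55)·33 = -117.15.

90th percentile of T = -117.15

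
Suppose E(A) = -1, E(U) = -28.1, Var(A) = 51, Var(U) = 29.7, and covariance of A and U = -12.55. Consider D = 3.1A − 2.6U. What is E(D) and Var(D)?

E(D) = 3.1·E(A) + (-2.6)·E(U) = 3.1·(-1) + (-2.6)·(-28.1) = 69.96.
Var(D) = a²·Var(A) + b²·Var(U) + 2ab·covariance of A and U with a = 3.1, b = -2.6.
= 3.1²·51 + (-2.6)²·29.7 + 2·3.1·(-2.6)·(-12.55)
= 490.11 + 200.772 + 202.306 = 893.188.

E(D) = 69.96, Var(D) = 893.188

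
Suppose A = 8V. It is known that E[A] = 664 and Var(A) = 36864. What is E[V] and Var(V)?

From A = 8V: E[A] = a·E[V] + b, so E[V] = (E[A] − b)/a = (664 − 0)/8 = 83.
Var(A) = a²·Var(V), so Var(V) = 36864/8² = 576.

E[V] = 83, Var(V) = 576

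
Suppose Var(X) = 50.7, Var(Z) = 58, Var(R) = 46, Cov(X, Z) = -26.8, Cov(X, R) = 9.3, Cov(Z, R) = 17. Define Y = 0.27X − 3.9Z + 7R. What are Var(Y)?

Var(Y) = a²·Var(X) + b²·Var(Z) + c²·Var(R) + 2ab·Cov(X, Z) + 2ac·Cov(X, R) + 2bc·Cov(Z, R), with a = 0.27, b = -3.9, c = 7.
= 3.69603 + 882.18 + 2254 + 56.4408 + 35.154 + (-928.2)
= 2303.27083.

Var(Y) = 2303.27083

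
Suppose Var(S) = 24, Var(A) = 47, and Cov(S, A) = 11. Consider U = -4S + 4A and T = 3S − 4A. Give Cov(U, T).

Cov(U, T) = -732

By bilinearity, Cov(U, T) = ac·Var(S) + bd·Var(A) + (ad+bc)·Cov(S, A), with a=-4, b=4, c=3, d=-4.
ac·Var(S) = (-4)·3·24 = -288
bd·Var(A) = 4·(-4)·47 = -752
(ad+bc)·Cov(S, A) = (28)·11 = 308
Cov(U, T) = -288 + (-752) + 308 = -732.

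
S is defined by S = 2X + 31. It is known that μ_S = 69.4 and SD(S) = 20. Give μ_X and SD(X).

From S = 2X + 31: μ_S = a·μ_X + b, so μ_X = (μ_S − b)/a = (69.4 − 31)/2 = 19.2.
SD(S) = |a|·SD(X), so SD(X) = 20/|2| = 10.

μ_X = 19.2, SD(X) = 10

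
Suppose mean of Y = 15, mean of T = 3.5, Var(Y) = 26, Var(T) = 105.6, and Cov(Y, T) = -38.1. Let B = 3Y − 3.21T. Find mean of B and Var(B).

mean of B = 33.765, Var(B) = 2055.91896

mean of B = 3·mean of Y + (-3.21)·mean of T = 3·15 + (-3.21)·3.5 = 33.765.
Var(B) = a²·Var(Y) + b²·Var(T) + 2ab·Cov(Y, T) with a = 3, b = -3.21.
= 3²·26 + (-3.21)²·105.6 + 2·3·(-3.21)·(-38.1)
= 234 + 1088.11296 + 733.806 = 2055.91896.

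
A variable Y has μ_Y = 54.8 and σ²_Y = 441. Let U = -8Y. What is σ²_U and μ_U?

U = -8Y is linear with a = -8, b = 0.
σ²_U = a²·σ²_Y = (-8)²·441 = 28224.
μ_U = a·μ_Y + b = (-8)·54.8 = -438.4.

σ²_U = 28224, μ_U = -438.4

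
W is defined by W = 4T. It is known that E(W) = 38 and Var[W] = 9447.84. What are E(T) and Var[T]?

From W = 4T: E(W) = a·E(T) + b, so E(T) = (E(W) − b)/a = (38 − 0)/4 = 9.5.
Var[W] = a²·Var[T], so Var[T] = 9447.84/4² = 590.49.

E(T) = 9.5, Var[T] = 590.49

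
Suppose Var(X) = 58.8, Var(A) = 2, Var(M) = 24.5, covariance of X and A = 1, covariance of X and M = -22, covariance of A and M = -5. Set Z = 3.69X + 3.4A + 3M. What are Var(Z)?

Var(Z) = 480.25868

Var(Z) = a²·Var(X) + b²·Var(A) + c²·Var(M) + 2ab·covariance of X and A + 2ac·covariance of X and M + 2bc·covariance of A and M, with a = 3.69, b = 3.4, c = 3.
= 800.62668 + 23.12 + 220.5 + 25.092 + (-487.08) + (-102)
= 480.25868.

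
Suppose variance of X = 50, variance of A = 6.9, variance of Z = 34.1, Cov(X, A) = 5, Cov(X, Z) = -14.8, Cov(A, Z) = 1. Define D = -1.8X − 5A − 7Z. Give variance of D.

variance of D = 1792.44

variance of D = a²·variance of X + b²·variance of A + c²·variance of Z + 2ab·Cov(X, A) + 2ac·Cov(X, Z) + 2bc·Cov(A, Z), with a = -1.8, b = -5, c = -7.
= 162 + 172.5 + 1670.9 + 90 + (-372.96) + 70
= 1792.44.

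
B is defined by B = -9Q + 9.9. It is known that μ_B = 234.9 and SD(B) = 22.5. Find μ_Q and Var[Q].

From B = -9Q + 9.9: μ_B = a·μ_Q + b, so μ_Q = (μ_B − b)/a = (234.9 − 9.9)/(-9) = -25.
Var[B] = 22.5² = 506.25.
Var[B] = a²·Var[Q], so Var[Q] = 506.25/(-9)² = 6.25.

μ_Q = -25, Var[Q] = 6.25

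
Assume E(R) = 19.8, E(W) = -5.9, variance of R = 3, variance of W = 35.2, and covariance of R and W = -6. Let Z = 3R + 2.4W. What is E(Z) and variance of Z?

E(Z) = 45.24, variance of Z = 143.352

E(Z) = 3·E(R) + 2.4·E(W) = 3·19.8 + 2.4·(-5.9) = 45.24.
variance of Z = a²·variance of R + b²·variance of W + 2ab·covariance of R and W with a = 3, b = 2.4.
= 3²·3 + 2.4²·35.2 + 2·3·2.4·(-6)
= 27 + 202.752 + (-86.4) = 143.352.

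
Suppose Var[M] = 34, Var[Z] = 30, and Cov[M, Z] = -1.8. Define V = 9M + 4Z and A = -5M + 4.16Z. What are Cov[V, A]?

Cov[V, A] = -1062.192

By bilinearity, Cov[V, A] = ac·Var[M] + bd·Var[Z] + (ad+bc)·Cov[M, Z], with a=9, b=4, c=-5, d=4.16.
ac·Var[M] = 9·(-5)·34 = -1530
bd·Var[Z] = 4·4.16·30 = 499.2
(ad+bc)·Cov[M, Z] = (17.44)·(-1.8) = -31.392
Cov[V, A] = -1530 + 499.2 + (-31.392) = -1062.192.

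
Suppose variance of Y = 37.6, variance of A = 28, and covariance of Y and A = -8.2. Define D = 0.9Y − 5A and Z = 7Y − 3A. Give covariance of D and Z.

By bilinearity, covariance of D and Z = ac·variance of Y + bd·variance of A + (ad+bc)·covariance of Y and A, with a=0.9, b=-5, c=7, d=-3.
ac·variance of Y = 0.9·7·37.6 = 236.88
bd·variance of A = (-5)·(-3)·28 = 420
(ad+bc)·covariance of Y and A = (-37.7)·(-8.2) = 309.14
covariance of D and Z = 236.88 + 420 + 309.14 = 966.02.

covariance of D and Z = 966.02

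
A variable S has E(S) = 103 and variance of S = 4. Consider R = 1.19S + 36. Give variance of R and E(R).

R = 1.19S + 36 is linear with a = 1.19, b = 36.
variance of R = a²·variance of S = 1.19²·4 = 5.6644 (the additive constant 36 does not affect variance).
E(R) = a·E(S) + b = 1.19·103 + 36 = 158.57.

variance of R = 5.6644, E(R) = 158.57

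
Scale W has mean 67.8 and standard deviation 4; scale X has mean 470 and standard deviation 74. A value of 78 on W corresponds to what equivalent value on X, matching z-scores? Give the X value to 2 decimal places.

X = 658.70

z = (78 − 67.8)/4 = 2.55.
X = 470 + z·74 = 470 + (78 − 67.8)·74/4 = 658.70.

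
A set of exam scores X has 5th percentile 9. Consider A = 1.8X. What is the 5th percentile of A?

Since a = 1.8 > 0 the transformation is increasing, so the 5th percentile of A = a·(P_{5} of X) + b = 1.8·9 = 16.2.

5th percentile of A = 16.2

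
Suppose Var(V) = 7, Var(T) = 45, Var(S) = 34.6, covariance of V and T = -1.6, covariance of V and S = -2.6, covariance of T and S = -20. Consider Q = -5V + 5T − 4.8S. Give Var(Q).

Var(Q) = a²·Var(V) + b²·Var(T) + c²·Var(S) + 2ab·covariance of V and T + 2ac·covariance of V and S + 2bc·covariance of T and S, with a = -5, b = 5, c = -4.8.
= 175 + 1125 + 797.184 + 80 + (-124.8) + 960
= 3012.384.

Var(Q) = 3012.384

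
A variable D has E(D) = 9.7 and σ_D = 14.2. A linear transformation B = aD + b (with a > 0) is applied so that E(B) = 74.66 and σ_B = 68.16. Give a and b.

σ_B = a·σ_D (a > 0), so a = 68.16/14.2 = 4.8.
E(B) = a·E(D) + b, so b = 74.66 − 4.8·9.7 = 28.1.

a = 4.8, b = 28.1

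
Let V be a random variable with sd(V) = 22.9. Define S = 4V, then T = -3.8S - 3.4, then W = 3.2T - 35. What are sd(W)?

sd(W) = 1113.856

sd(S) = |4|·22.9 = 91.6.
sd(T) = |-3.8|·91.6 = 348.08.
sd(W) = |3.2|·348.08 = 1113.856.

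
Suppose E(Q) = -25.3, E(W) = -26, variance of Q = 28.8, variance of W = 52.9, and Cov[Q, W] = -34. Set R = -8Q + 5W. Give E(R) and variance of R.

E(R) = (-8)·E(Q) + 5·E(W) = (-8)·(-25.3) + 5·(-26) = 72.4.
variance of R = a²·variance of Q + b²·variance of W + 2ab·Cov[Q, W] with a = -8, b = 5.
= (-8)²·28.8 + 5²·52.9 + 2·(-8)·5·(-34)
= 1843.2 + 1322.5 + 2720 = 5885.7.

E(R) = 72.4, variance of R = 5885.7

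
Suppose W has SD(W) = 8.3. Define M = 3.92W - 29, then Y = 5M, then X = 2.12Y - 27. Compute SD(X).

SD(X) = 344.8816

SD(M) = |3.92|·8.3 = 32.536.
SD(Y) = |5|·32.536 = 162.68.
SD(X) = |2.12|·162.68 = 344.8816.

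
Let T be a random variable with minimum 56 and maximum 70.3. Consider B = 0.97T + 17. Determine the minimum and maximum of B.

a = 0.97 > 0, so min(B) = a·min(T)+b = 0.97·56 + 17 = 71.32 and max(B) = 0.97·70.3 + 17 = 85.191.

min(B) = 71.32, max(B) = 85.191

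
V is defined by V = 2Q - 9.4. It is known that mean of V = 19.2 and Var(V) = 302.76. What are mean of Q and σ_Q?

From V = 2Q - 9.4: mean of V = a·mean of Q + b, so mean of Q = (mean of V − b)/a = (19.2 − (-9.4))/2 = 14.3.
σ_V = √302.76 = 17.4.
σ_V = |a|·σ_Q, so σ_Q = 17.4/|2| = 8.7.

mean of Q = 14.3, σ_Q = 8.7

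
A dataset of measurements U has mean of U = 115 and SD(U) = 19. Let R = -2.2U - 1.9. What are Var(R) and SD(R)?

Var(R) = 1747.24, SD(R) = 41.8

R = -2.2U - 1.9 is linear with a = -2.2, b = -1.9.
Var(U) = 19² = 361.
Var(R) = a²·Var(U) = (-2.2)²·361 = 1747.24 (the additive constant -1.9 does not affect variance).
SD(R) = |a|·SD(U) = |-2.2|·19 = 41.8.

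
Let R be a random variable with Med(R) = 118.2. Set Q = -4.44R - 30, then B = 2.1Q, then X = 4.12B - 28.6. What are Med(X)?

Med(X) = -4828.798816

Med(Q) = (-4.44)·118.2 + (-30) = -554.808.
Med(B) = 2.1·(-554.808) = -1165.0968.
Med(X) = 4.12·(-1165.0968) + (-28.6) = -4828.798816.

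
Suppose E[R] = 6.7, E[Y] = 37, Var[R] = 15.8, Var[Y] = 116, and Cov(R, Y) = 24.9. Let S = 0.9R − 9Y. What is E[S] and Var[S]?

E[S] = 0.9·E[R] + (-9)·E[Y] = 0.9·6.7 + (-9)·37 = -326.97.
Var[S] = a²·Var[R] + b²·Var[Y] + 2ab·Cov(R, Y) with a = 0.9, b = -9.
= 0.9²·15.8 + (-9)²·116 + 2·0.9·(-9)·24.9
= 12.798 + 9396 + (-403.38) = 9005.418.

E[S] = -326.97, Var[S] = 9005.418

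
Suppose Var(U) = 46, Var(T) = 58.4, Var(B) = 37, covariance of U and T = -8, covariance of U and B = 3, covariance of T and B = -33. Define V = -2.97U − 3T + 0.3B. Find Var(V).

Var(V) = a²·Var(U) + b²·Var(T) + c²·Var(B) + 2ab·covariance of U and T + 2ac·covariance of U and B + 2bc·covariance of T and B, with a = -2.97, b = -3, c = 0.3.
= 405.7614 + 525.6 + 3.33 + (-142.56) + (-5.346) + 59.4
= 846.1854.

Var(V) = 846.1854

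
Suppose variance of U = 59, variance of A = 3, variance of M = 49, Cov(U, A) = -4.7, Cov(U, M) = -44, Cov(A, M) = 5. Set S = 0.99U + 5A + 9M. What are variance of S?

variance of S = 3721.2159

variance of S = a²·variance of U + b²·variance of A + c²·variance of M + 2ab·Cov(U, A) + 2ac·Cov(U, M) + 2bc·Cov(A, M), with a = 0.99, b = 5, c = 9.
= 57.8259 + 75 + 3969 + (-46.53) + (-784.08) + 450
= 3721.2159.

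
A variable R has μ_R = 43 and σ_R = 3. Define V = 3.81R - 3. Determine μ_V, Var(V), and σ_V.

μ_V = 160.83, Var(V) = 130.6449, σ_V = 11.43

V = 3.81R - 3 is linear with a = 3.81, b = -3.
μ_V = a·μ_R + b = 3.81·43 + (-3) = 160.83.
Var(R) = 3² = 9.
Var(V) = a²·Var(R) = 3.81²·9 = 130.6449 (the additive constant -3 does not affect variance).
σ_V = |a|·σ_R = |3.81|·3 = 11.43.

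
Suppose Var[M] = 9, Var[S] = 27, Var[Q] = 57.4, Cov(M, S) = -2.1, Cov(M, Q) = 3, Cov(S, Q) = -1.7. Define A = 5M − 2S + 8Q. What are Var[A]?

Var[A] = 4343

Var[A] = a²·Var[M] + b²·Var[S] + c²·Var[Q] + 2ab·Cov(M, S) + 2ac·Cov(M, Q) + 2bc·Cov(S, Q), with a = 5, b = -2, c = 8.
= 225 + 108 + 3673.6 + 42 + 240 + 54.4
= 4343.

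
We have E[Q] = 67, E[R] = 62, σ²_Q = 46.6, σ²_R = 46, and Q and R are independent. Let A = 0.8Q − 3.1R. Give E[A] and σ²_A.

E[A] = -138.6, σ²_A = 471.884

E[A] = 0.8·E[Q] + (-3.1)·E[R] = 0.8·67 + (-3.1)·62 = -138.6.
σ²_A = a²·σ²_Q + b²·σ²_R + 2ab·Cov(Q, R) with a = 0.8, b = -3.1.
Independence gives Cov(Q, R) = 0.
= 0.8²·46.6 + (-3.1)²·46 + 2·0.8·(-3.1)·0
= 29.824 + 442.06 + 0 = 471.884.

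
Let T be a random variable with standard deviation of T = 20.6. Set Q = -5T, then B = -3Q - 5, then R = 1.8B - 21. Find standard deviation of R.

standard deviation of Q = |-5|·20.6 = 103.
standard deviation of B = |-3|·103 = 309.
standard deviation of R = |1.8|·309 = 556.2.

standard deviation of R = 556.2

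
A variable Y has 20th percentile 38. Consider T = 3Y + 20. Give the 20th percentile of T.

Since a = 3 > 0 the transformation is increasing, so the 20th percentile of T = a·(P_{20} of Y) + b = 3·38 + 20 = 134.

20th percentile of T = 134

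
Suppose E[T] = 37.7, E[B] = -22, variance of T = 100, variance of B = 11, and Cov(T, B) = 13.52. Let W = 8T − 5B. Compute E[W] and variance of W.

E[W] = 8·E[T] + (-5)·E[B] = 8·37.7 + (-5)·(-22) = 411.6.
variance of W = a²·variance of T + b²·variance of B + 2ab·Cov(T, B) with a = 8, b = -5.
= 8²·100 + (-5)²·11 + 2·8·(-5)·13.52
= 6400 + 275 + (-1081.6) = 5593.4.

E[W] = 411.6, variance of W = 5593.4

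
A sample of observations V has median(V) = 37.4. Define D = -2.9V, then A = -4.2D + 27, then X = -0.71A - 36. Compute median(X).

median(X) = -378.59772

median(D) = (-2.9)·37.4 = -108.46.
median(A) = (-4.2)·(-108.46) + 27 = 482.532.
median(X) = (-0.71)·482.532 + (-36) = -378.59772.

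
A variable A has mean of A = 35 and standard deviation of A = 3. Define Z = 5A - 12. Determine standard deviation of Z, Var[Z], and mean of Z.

Z = 5A - 12 is linear with a = 5, b = -12.
standard deviation of Z = |a|·standard deviation of A = |5|·3 = 15.
Var[A] = 3² = 9.
Var[Z] = a²·Var[A] = 5²·9 = 225 (the additive constant -12 does not affect variance).
mean of Z = a·mean of A + b = 5·35 + (-12) = 163.

standard deviation of Z = 15, Var[Z] = 225, mean of Z = 163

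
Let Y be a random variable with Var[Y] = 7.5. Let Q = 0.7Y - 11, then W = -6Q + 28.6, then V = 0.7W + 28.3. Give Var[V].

Var[Q] = 0.7²·7.5 = 3.675.
Var[W] = (-6)²·3.675 = 132.3.
Var[V] = 0.7²·132.3 = 64.827.

Var[V] = 64.827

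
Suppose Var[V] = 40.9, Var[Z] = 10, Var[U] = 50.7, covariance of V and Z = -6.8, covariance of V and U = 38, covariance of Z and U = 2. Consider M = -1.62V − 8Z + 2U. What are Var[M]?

Var[M] = 463.64196

Var[M] = a²·Var[V] + b²·Var[Z] + c²·Var[U] + 2ab·covariance of V and Z + 2ac·covariance of V and U + 2bc·covariance of Z and U, with a = -1.62, b = -8, c = 2.
= 107.33796 + 640 + 202.8 + (-176.256) + (-246.24) + (-64)
= 463.64196.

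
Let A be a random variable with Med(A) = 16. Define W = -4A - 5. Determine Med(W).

A linear map preserves order up to sign, so Med(W) = a·Med(A) + b = (-4)·16 + (-5) = -69.

Med(W) = -69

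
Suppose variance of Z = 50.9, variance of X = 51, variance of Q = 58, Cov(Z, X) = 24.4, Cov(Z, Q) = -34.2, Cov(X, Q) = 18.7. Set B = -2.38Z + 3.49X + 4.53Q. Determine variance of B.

variance of B = 3023.10324

variance of B = a²·variance of Z + b²·variance of X + c²·variance of Q + 2ab·Cov(Z, X) + 2ac·Cov(Z, Q) + 2bc·Cov(X, Q), with a = -2.38, b = 3.49, c = 4.53.
= 288.31796 + 621.1851 + 1190.2122 + (-405.34256) + 737.44776 + 591.28278
= 3023.10324.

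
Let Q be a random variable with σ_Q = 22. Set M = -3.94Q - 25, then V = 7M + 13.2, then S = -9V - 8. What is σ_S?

σ_S = 5460.84

σ_M = |-3.94|·22 = 86.68.
σ_V = |7|·86.68 = 606.76.
σ_S = |-9|·606.76 = 5460.84.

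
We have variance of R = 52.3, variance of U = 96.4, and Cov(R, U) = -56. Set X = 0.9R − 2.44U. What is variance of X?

variance of X = 862.24204

variance of X = a²·variance of R + b²·variance of U + 2ab·Cov(R, U) with a = 0.9, b = -2.44.
= 0.9²·52.3 + (-2.44)²·96.4 + 2·0.9·(-2.44)·(-56)
= 42.363 + 573.92704 + 245.952 = 862.24204.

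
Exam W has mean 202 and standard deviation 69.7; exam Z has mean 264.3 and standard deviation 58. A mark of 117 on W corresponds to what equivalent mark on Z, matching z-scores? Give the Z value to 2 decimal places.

z = (117 − 202)/69.7 ≈ -1.2195.
Z = 264.3 + z·58 = 264.3 + (117 − 202)·58/69.7 ≈ 193.57.

Z = 193.57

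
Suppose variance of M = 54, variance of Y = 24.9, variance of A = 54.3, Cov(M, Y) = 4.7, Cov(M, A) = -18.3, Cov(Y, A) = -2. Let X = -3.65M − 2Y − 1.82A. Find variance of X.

variance of X = a²·variance of M + b²·variance of Y + c²·variance of A + 2ab·Cov(M, Y) + 2ac·Cov(M, A) + 2bc·Cov(Y, A), with a = -3.65, b = -2, c = -1.82.
= 719.415 + 99.6 + 179.86332 + 68.62 + (-243.1338) + (-14.56)
= 809.80452.

variance of X = 809.80452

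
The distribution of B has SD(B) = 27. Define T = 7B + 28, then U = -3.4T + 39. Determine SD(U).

SD(U) = 642.6

SD(T) = |7|·27 = 189.
SD(U) = |-3.4|·189 = 642.6.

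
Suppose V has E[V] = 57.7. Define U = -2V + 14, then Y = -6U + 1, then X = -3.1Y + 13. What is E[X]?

E[X] = -1876.14

E[U] = (-2)·57.7 + 14 = -101.4.
E[Y] = (-6)·(-101.4) + 1 = 609.4.
E[X] = (-3.1)·609.4 + 13 = -1876.14.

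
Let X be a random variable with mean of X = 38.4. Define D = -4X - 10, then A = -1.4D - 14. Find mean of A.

mean of D = (-4)·38.4 + (-10) = -163.6.
mean of A = (-1.4)·(-163.6) + (-14) = 215.04.

mean of A = 215.04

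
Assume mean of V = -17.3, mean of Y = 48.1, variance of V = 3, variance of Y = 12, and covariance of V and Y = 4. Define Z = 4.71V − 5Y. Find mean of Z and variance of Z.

mean of Z = 4.71·mean of V + (-5)·mean of Y = 4.71·(-17.3) + (-5)·48.1 = -321.983.
variance of Z = a²·variance of V + b²·variance of Y + 2ab·covariance of V and Y with a = 4.71, b = -5.
= 4.71²·3 + (-5)²·12 + 2·4.71·(-5)·4
= 66.5523 + 300 + (-188.4) = 178.1523.

mean of Z = -321.983, variance of Z = 178.1523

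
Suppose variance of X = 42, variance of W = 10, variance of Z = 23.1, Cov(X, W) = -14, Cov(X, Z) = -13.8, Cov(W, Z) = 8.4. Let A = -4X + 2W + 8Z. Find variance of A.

variance of A = a²·variance of X + b²·variance of W + c²·variance of Z + 2ab·Cov(X, W) + 2ac·Cov(X, Z) + 2bc·Cov(W, Z), with a = -4, b = 2, c = 8.
= 672 + 40 + 1478.4 + 224 + 883.2 + 268.8
= 3566.4.

variance of A = 3566.4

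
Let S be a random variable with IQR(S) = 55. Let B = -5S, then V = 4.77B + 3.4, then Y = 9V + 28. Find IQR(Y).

IQR(Y) = 11805.75

IQR(B) = |-5|·55 = 275.
IQR(V) = |4.77|·275 = 1311.75.
IQR(Y) = |9|·1311.75 = 11805.75.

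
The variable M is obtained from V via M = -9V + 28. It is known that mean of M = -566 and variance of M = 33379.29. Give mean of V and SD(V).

From M = -9V + 28: mean of M = a·mean of V + b, so mean of V = (mean of M − b)/a = (-566 − 28)/(-9) = 66.
SD(M) = √33379.29 = 182.7.
SD(M) = |a|·SD(V), so SD(V) = 182.7/|-9| = 20.3.

mean of V = 66, SD(V) = 20.3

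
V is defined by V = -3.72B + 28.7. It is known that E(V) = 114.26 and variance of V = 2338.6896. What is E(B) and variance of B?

From V = -3.72B + 28.7: E(V) = a·E(B) + b, so E(B) = (E(V) − b)/a = (114.26 − 28.7)/(-3.72) = -23.
variance of V = a²·variance of B, so variance of B = 2338.6896/(-3.72)² = 169.

E(B) = -23, variance of B = 169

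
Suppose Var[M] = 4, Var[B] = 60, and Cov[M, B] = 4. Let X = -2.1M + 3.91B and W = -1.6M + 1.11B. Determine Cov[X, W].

Cov[X, W] = 239.498

By bilinearity, Cov[X, W] = ac·Var[M] + bd·Var[B] + (ad+bc)·Cov[M, B], with a=-2.1, b=3.91, c=-1.6, d=1.11.
ac·Var[M] = (-2.1)·(-1.6)·4 = 13.44
bd·Var[B] = 3.91·1.11·60 = 260.406
(ad+bc)·Cov[M, B] = (-8.587)·4 = -34.348
Cov[X, W] = 13.44 + 260.406 + (-34.348) = 239.498.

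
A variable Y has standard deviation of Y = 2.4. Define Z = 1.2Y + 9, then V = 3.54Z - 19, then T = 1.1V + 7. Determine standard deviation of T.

standard deviation of Z = |1.2|·2.4 = 2.88.
standard deviation of V = |3.54|·2.88 = 10.1952.
standard deviation of T = |1.1|·10.1952 = 11.21472.

standard deviation of T = 11.21472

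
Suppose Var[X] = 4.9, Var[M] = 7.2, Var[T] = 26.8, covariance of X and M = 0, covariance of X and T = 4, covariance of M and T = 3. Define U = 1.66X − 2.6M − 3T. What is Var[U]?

Var[U] = a²·Var[X] + b²·Var[M] + c²·Var[T] + 2ab·covariance of X and M + 2ac·covariance of X and T + 2bc·covariance of M and T, with a = 1.66, b = -2.6, c = -3.
= 13.50244 + 48.672 + 241.2 + 0 + (-39.84) + 46.8
= 310.33444.

Var[U] = 310.33444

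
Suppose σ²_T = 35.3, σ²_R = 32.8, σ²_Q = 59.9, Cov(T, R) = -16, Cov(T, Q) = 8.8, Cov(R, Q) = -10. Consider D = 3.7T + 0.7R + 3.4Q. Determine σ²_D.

σ²_D = 1282.701

σ²_D = a²·σ²_T + b²·σ²_R + c²·σ²_Q + 2ab·Cov(T, R) + 2ac·Cov(T, Q) + 2bc·Cov(R, Q), with a = 3.7, b = 0.7, c = 3.4.
= 483.257 + 16.072 + 692.444 + (-82.88) + 221.408 + (-47.6)
= 1282.701.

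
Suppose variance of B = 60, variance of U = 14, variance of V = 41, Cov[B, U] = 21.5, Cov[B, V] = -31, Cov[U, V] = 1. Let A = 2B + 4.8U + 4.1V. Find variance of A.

variance of A = 1195.53

variance of A = a²·variance of B + b²·variance of U + c²·variance of V + 2ab·Cov[B, U] + 2ac·Cov[B, V] + 2bc·Cov[U, V], with a = 2, b = 4.8, c = 4.1.
= 240 + 322.56 + 689.21 + 412.8 + (-508.4) + 39.36
= 1195.53.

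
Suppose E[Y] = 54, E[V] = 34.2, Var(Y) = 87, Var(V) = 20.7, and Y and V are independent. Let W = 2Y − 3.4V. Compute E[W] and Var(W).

E[W] = -8.28, Var(W) = 587.292

E[W] = 2·E[Y] + (-3.4)·E[V] = 2·54 + (-3.4)·34.2 = -8.28.
Var(W) = a²·Var(Y) + b²·Var(V) + 2ab·Cov(Y, V) with a = 2, b = -3.4.
Independence gives Cov(Y, V) = 0.
= 2²·87 + (-3.4)²·20.7 + 2·2·(-3.4)·0
= 348 + 239.292 + 0 = 587.292.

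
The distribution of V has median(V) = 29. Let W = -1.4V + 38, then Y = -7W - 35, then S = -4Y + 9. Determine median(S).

median(S) = 76.2

median(W) = (-1.4)·29 + 38 = -2.6.
median(Y) = (-7)·(-2.6) + (-35) = -16.8.
median(S) = (-4)·(-16.8) + 9 = 76.2.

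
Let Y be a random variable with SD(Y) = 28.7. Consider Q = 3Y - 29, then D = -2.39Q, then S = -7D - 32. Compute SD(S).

SD(Q) = |3|·28.7 = 86.1.
SD(D) = |-2.39|·86.1 = 205.779.
SD(S) = |-7|·205.779 = 1440.453.

SD(S) = 1440.453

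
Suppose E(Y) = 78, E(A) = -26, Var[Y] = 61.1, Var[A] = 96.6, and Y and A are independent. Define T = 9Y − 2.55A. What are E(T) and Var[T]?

E(T) = 9·E(Y) + (-2.55)·E(A) = 9·78 + (-2.55)·(-26) = 768.3.
Var[T] = a²·Var[Y] + b²·Var[A] + 2ab·Cov(Y, A) with a = 9, b = -2.55.
Independence gives Cov(Y, A) = 0.
= 9²·61.1 + (-2.55)²·96.6 + 2·9·(-2.55)·0
= 4949.1 + 628.1415 + 0 = 5577.2415.

E(T) = 768.3, Var[T] = 5577.2415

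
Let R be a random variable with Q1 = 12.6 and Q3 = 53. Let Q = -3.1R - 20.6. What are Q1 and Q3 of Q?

a = -3.1 < 0 reverses order: Q1(Q) comes from Q3(R), Q3(Q) from Q1(R).
Q1(Q) = (-3.1)·53 + (-20.6) = -184.9; Q3(Q) = (-3.1)·12.6 + (-20.6) = -59.66.

Q1(Q) = -184.9, Q3(Q) = -59.66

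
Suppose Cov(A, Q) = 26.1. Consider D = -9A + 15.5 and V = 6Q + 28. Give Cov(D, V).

Cov(D, V) = a·c·Cov(A, Q) = (-9)·6·26.1 = -1409.4. Additive constants drop out.

Cov(D, V) = -1409.4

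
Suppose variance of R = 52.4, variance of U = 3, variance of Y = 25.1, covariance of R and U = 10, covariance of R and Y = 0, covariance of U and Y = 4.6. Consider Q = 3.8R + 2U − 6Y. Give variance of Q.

variance of Q = 1713.856

variance of Q = a²·variance of R + b²·variance of U + c²·variance of Y + 2ab·covariance of R and U + 2ac·covariance of R and Y + 2bc·covariance of U and Y, with a = 3.8, b = 2, c = -6.
= 756.656 + 12 + 903.6 + 152 + 0 + (-110.4)
= 1713.856.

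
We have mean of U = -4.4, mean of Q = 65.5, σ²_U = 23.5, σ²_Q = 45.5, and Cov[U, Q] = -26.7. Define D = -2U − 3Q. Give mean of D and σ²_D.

mean of D = -187.7, σ²_D = 183.1

mean of D = (-2)·mean of U + (-3)·mean of Q = (-2)·(-4.4) + (-3)·65.5 = -187.7.
σ²_D = a²·σ²_U + b²·σ²_Q + 2ab·Cov[U, Q] with a = -2, b = -3.
= (-2)²·23.5 + (-3)²·45.5 + 2·(-2)·(-3)·(-26.7)
= 94 + 409.5 + (-320.4) = 183.1.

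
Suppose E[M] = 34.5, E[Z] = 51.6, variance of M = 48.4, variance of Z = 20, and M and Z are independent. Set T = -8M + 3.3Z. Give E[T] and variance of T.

E[T] = -105.72, variance of T = 3315.4

E[T] = (-8)·E[M] + 3.3·E[Z] = (-8)·34.5 + 3.3·51.6 = -105.72.
variance of T = a²·variance of M + b²·variance of Z + 2ab·covariance of M and Z with a = -8, b = 3.3.
Independence gives covariance of M and Z = 0.
= (-8)²·48.4 + 3.3²·20 + 2·(-8)·3.3·0
= 3097.6 + 217.8 + 0 = 3315.4.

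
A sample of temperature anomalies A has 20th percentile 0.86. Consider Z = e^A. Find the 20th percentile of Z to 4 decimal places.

e^A is increasing, so P_{20}(Z) = g(P_{20}(A)) ≈ 2.3632.

20th percentile of Z = 2.3632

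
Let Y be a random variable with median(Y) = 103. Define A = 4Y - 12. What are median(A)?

median(A) = 400

A linear map preserves order up to sign, so median(A) = a·median(Y) + b = 4·103 + (-12) = 400.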